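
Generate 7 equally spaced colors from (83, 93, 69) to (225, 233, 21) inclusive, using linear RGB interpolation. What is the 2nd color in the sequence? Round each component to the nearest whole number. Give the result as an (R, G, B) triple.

With 7 swatches and endpoints inclusive, swatch 2 sits at t = (2 − 1)/(7 − 1) = 1/6 ≈ 0.1667.
R = 83 + 0.1667 × (225 − 83) = 106.671 → 107
G = 93 + 0.1667 × (233 − 93) = 116.338 → 116
B = 69 + 0.1667 × (21 − 69) = 60.998 → 61

(107, 116, 61)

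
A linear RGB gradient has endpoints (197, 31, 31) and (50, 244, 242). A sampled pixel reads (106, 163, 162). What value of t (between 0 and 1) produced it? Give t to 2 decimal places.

0.62

Invert the lerp on the G channel (largest span, 213): t = (163 − 31) / (244 − 31) = 132/213 = 0.61972.
Check on R: (106 − 197)/(50 − 197) = 0.619 ✓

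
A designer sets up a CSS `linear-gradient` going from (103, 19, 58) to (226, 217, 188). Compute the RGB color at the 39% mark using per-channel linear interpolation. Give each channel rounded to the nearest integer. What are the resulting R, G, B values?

(151, 96, 109)

39% corresponds to t = 0.39.
R = 103 + 0.39 × (226 − 103) = 103 + 0.39 × 123 = 150.97 → 151
G = 19 + 0.39 × (217 − 19) = 19 + 0.39 × 198 = 96.22 → 96
B = 58 + 0.39 × (188 − 58) = 58 + 0.39 × 130 = 108.7 → 109
So the blended color is (151, 96, 109), about #97606d.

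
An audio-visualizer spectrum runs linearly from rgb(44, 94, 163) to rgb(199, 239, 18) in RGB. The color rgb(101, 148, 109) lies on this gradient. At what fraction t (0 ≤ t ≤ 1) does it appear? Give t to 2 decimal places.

Invert the lerp on the R channel (largest span, 155): t = (101 − 44) / (199 − 44) = 57/155 = 0.36774.
Check on G: (148 − 94)/(239 − 94) = 0.3724 ✓

0.37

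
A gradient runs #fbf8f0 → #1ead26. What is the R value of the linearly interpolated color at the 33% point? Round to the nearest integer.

R₁ = 251 (from #fbf8f0), R₂ = 30 (from #1ead26).
R = 251 + 0.33 × (30 − 251) = 178.07 → 178

178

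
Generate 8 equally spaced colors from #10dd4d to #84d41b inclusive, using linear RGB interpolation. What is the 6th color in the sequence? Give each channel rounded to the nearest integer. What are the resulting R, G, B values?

(99, 215, 41)

With 8 swatches and endpoints inclusive, swatch 6 sits at t = (6 − 1)/(8 − 1) = 5/7 ≈ 0.7143.
#10dd4d → (16, 221, 77); #84d41b → (132, 212, 27).
R = 16 + 0.7143 × (132 − 16) = 98.859 → 99
G = 221 + 0.7143 × (212 − 221) = 214.571 → 215
B = 77 + 0.7143 × (27 − 77) = 41.285 → 41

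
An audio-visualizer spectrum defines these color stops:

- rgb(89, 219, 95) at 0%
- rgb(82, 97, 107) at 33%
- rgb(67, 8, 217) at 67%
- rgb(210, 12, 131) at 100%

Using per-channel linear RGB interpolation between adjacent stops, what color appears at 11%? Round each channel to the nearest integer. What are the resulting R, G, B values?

11% lies between the 0% and 33% stops, so the local fraction is t = (11 − 0)/(33 − 0) = 11/33 ≈ 0.3333.
R = 89 + 0.3333 × (82 − 89) = 86.667 → 87
G = 219 + 0.3333 × (97 − 219) = 178.337 → 178
B = 95 + 0.3333 × (107 − 95) = 99 → 99

(87, 178, 99)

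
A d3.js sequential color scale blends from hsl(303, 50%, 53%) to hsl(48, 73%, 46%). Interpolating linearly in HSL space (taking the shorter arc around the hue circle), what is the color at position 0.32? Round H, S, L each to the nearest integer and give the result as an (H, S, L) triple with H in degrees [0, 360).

(337, 57, 51)

Hue: 48 − 303 = -255°, but |-255| > 180 so the shorter arc goes the other way: Δh = -255 + 360 = 105°.
H = 303 + 0.32 × (105) = 336.6 → 337°
S = 50 + 0.32 × (73 − 50) = 57.36 → 57%
L = 53 + 0.32 × (46 − 53) = 50.76 → 51%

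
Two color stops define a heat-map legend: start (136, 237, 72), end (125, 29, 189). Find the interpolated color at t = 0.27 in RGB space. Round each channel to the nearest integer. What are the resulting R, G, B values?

R = 136 + 0.27 × (125 − 136) = 136 + 0.27 × -11 = 133.03 → 133
G = 237 + 0.27 × (29 − 237) = 237 + 0.27 × -208 = 180.84 → 181
B = 72 + 0.27 × (189 − 72) = 72 + 0.27 × 117 = 103.59 → 104

(133, 181, 104)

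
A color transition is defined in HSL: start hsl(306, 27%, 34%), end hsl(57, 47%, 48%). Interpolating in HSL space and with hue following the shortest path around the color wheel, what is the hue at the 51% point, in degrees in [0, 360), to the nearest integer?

Hue: 57 − 306 = -249°, but |-249| > 180 so the shorter arc goes the other way: Δh = -249 + 360 = 111°.
H = 306 + 0.51 × (111) = 362.61 → 363 → 363 mod 360 = 3°

3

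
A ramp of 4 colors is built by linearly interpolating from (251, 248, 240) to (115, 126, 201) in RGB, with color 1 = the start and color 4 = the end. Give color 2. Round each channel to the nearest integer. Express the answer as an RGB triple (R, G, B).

With 4 swatches and endpoints inclusive, swatch 2 sits at t = (2 − 1)/(4 − 1) = 1/3 ≈ 0.3333.
R = 251 + 0.3333 × (115 − 251) = 205.671 → 206
G = 248 + 0.3333 × (126 − 248) = 207.337 → 207
B = 240 + 0.3333 × (201 − 240) = 227.001 → 227

(206, 207, 227)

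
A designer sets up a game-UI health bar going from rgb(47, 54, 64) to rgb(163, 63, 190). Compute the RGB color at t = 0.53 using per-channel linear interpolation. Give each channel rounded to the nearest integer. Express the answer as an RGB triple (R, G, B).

(108, 59, 131)

R = 47 + 0.53 × (163 − 47) = 47 + 0.53 × 116 = 108.48 → 108
G = 54 + 0.53 × (63 − 54) = 54 + 0.53 × 9 = 58.77 → 59
B = 64 + 0.53 × (190 − 64) = 64 + 0.53 × 126 = 130.78 → 131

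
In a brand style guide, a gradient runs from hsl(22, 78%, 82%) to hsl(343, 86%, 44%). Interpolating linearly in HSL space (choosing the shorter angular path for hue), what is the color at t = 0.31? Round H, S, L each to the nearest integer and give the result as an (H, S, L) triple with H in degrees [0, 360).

Hue: 343 − 22 = 321°, but |321| > 180 so the shorter arc goes the other way: Δh = 321 − 360 = -39°.
H = 22 + 0.31 × (-39) = 9.91 → 10°
S = 78 + 0.31 × (86 − 78) = 80.48 → 80%
L = 82 + 0.31 × (44 − 82) = 70.22 → 70%

(10, 80, 70)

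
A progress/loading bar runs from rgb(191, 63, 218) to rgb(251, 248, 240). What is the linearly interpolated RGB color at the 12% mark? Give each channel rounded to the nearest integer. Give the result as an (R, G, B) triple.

12% corresponds to t = 0.12.
R = 191 + 0.12 × (251 − 191) = 191 + 0.12 × 60 = 198.2 → 198
G = 63 + 0.12 × (248 − 63) = 63 + 0.12 × 185 = 85.2 → 85
B = 218 + 0.12 × (240 − 218) = 218 + 0.12 × 22 = 220.64 → 221

(198, 85, 221)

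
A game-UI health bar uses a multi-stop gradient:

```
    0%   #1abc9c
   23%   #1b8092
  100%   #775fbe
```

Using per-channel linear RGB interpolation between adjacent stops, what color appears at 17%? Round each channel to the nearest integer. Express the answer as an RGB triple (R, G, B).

17% lies between the 0% and 23% stops, so the local fraction is t = (17 − 0)/(23 − 0) = 17/23 ≈ 0.7391.
#1abc9c → (26, 188, 156); #1b8092 → (27, 128, 146).
R = 26 + 0.7391 × (27 − 26) = 26.739 → 27
G = 188 + 0.7391 × (128 − 188) = 143.654 → 144
B = 156 + 0.7391 × (146 − 156) = 148.609 → 149

(27, 144, 149)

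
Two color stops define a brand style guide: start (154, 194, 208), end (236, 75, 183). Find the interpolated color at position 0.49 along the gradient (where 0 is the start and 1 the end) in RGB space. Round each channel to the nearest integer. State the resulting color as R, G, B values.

(194, 136, 196)

R = 154 + 0.49 × (236 − 154) = 154 + 0.49 × 82 = 194.18 → 194
G = 194 + 0.49 × (75 − 194) = 194 + 0.49 × -119 = 135.69 → 136
B = 208 + 0.49 × (183 − 208) = 208 + 0.49 × -25 = 195.75 → 196
So the blended color is (194, 136, 196), about #c288c4.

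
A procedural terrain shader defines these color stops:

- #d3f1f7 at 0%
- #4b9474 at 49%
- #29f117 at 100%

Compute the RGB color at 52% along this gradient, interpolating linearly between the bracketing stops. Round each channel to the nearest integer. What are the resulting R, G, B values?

52% lies between the 49% and 100% stops, so the local fraction is t = (52 − 49)/(100 − 49) = 3/51 ≈ 0.0588.
#4b9474 → (75, 148, 116); #29f117 → (41, 241, 23).
R = 75 + 0.0588 × (41 − 75) = 73.001 → 73
G = 148 + 0.0588 × (241 − 148) = 153.468 → 153
B = 116 + 0.0588 × (23 − 116) = 110.532 → 111

(73, 153, 111)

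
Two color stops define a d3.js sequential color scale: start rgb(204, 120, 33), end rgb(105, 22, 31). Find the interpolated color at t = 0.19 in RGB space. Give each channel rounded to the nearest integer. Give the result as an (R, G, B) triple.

(185, 101, 33)

R = 204 + 0.19 × (105 − 204) = 204 + 0.19 × -99 = 185.19 → 185
G = 120 + 0.19 × (22 − 120) = 120 + 0.19 × -98 = 101.38 → 101
B = 33 + 0.19 × (31 − 33) = 33 + 0.19 × -2 = 32.62 → 33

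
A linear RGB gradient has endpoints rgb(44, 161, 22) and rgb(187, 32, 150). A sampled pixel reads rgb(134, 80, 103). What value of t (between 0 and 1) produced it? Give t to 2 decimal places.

0.63

Invert the lerp on the R channel (largest span, 143): t = (134 − 44) / (187 − 44) = 90/143 = 0.62937.
Check on G: (80 − 161)/(32 − 161) = 0.6279 ✓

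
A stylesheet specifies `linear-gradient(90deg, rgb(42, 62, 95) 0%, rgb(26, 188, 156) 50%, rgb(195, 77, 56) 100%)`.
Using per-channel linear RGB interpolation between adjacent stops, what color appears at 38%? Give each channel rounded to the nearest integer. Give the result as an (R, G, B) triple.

(30, 158, 141)

38% lies between the 0% and 50% stops, so the local fraction is t = (38 − 0)/(50 − 0) = 38/50 ≈ 0.76.
R = 42 + 0.76 × (26 − 42) = 29.84 → 30
G = 62 + 0.76 × (188 − 62) = 157.76 → 158
B = 95 + 0.76 × (156 − 95) = 141.36 → 141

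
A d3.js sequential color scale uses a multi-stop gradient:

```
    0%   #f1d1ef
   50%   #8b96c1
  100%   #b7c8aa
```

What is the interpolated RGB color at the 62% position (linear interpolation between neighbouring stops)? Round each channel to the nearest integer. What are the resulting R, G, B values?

(150, 162, 187)

62% lies between the 50% and 100% stops, so the local fraction is t = (62 − 50)/(100 − 50) = 12/50 ≈ 0.24.
#8b96c1 → (139, 150, 193); #b7c8aa → (183, 200, 170).
R = 139 + 0.24 × (183 − 139) = 149.56 → 150
G = 150 + 0.24 × (200 − 150) = 162 → 162
B = 193 + 0.24 × (170 − 193) = 187.48 → 187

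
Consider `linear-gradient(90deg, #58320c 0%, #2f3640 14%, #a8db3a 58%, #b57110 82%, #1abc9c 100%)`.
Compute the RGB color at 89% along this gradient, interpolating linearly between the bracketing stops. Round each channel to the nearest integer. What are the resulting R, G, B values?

89% lies between the 82% and 100% stops, so the local fraction is t = (89 − 82)/(100 − 82) = 7/18 ≈ 0.3889.
#b57110 → (181, 113, 16); #1abc9c → (26, 188, 156).
R = 181 + 0.3889 × (26 − 181) = 120.72 → 121
G = 113 + 0.3889 × (188 − 113) = 142.167 → 142
B = 16 + 0.3889 × (156 − 16) = 70.446 → 70

(121, 142, 70)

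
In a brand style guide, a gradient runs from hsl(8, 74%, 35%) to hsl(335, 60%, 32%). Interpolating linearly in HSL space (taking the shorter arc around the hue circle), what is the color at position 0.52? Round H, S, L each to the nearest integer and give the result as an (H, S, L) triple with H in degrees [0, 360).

Hue: 335 − 8 = 327°, but |327| > 180 so the shorter arc goes the other way: Δh = 327 − 360 = -33°.
H = 8 + 0.52 × (-33) = -9.16 → -9 → -9 mod 360 = 351°
S = 74 + 0.52 × (60 − 74) = 66.72 → 67%
L = 35 + 0.52 × (32 − 35) = 33.44 → 33%

(351, 67, 33)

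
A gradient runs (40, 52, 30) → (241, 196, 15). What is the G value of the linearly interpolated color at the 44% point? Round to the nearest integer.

115

G = 52 + 0.44 × (196 − 52) = 115.36 → 115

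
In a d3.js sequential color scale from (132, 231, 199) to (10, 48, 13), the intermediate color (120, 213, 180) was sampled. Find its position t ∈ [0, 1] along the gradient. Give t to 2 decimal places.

Invert the lerp on the B channel (largest span, 186): t = (180 − 199) / (13 − 199) = -19/-186 = 0.10215.
Check on R: (120 − 132)/(10 − 132) = 0.09836 ✓

0.10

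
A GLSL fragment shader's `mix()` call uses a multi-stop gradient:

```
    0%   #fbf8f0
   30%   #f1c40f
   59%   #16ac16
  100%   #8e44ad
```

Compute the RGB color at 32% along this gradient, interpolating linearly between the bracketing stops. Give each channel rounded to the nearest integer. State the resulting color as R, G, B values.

32% lies between the 30% and 59% stops, so the local fraction is t = (32 − 30)/(59 − 30) = 2/29 ≈ 0.069.
#f1c40f → (241, 196, 15); #16ac16 → (22, 172, 22).
R = 241 + 0.069 × (22 − 241) = 225.889 → 226
G = 196 + 0.069 × (172 − 196) = 194.344 → 194
B = 15 + 0.069 × (22 − 15) = 15.483 → 15

(226, 194, 15)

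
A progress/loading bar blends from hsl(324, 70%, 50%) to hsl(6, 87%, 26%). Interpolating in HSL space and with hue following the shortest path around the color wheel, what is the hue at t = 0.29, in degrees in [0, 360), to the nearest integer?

Hue: 6 − 324 = -318°, but |-318| > 180 so the shorter arc goes the other way: Δh = -318 + 360 = 42°.
H = 324 + 0.29 × (42) = 336.18 → 336°

336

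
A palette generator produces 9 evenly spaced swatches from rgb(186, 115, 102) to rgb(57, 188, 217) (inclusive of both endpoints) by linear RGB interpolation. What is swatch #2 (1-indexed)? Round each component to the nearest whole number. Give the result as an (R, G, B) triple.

With 9 swatches and endpoints inclusive, swatch 2 sits at t = (2 − 1)/(9 − 1) = 1/8 ≈ 0.125.
R = 186 + 0.125 × (57 − 186) = 169.875 → 170
G = 115 + 0.125 × (188 − 115) = 124.125 → 124
B = 102 + 0.125 × (217 − 102) = 116.375 → 116

(170, 124, 116)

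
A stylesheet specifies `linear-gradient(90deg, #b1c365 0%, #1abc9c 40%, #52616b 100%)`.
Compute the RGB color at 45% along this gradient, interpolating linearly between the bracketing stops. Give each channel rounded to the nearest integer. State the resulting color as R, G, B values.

(31, 180, 152)

45% lies between the 40% and 100% stops, so the local fraction is t = (45 − 40)/(100 − 40) = 5/60 ≈ 0.0833.
#1abc9c → (26, 188, 156); #52616b → (82, 97, 107).
R = 26 + 0.0833 × (82 − 26) = 30.665 → 31
G = 188 + 0.0833 × (97 − 188) = 180.42 → 180
B = 156 + 0.0833 × (107 − 156) = 151.918 → 152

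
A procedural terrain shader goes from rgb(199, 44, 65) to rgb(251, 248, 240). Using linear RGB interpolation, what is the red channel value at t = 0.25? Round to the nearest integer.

212

R = 199 + 0.25 × (251 − 199) = 212 → 212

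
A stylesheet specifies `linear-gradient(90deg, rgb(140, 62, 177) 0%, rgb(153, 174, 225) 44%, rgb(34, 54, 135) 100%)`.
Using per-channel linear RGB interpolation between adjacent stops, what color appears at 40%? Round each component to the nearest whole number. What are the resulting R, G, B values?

40% lies between the 0% and 44% stops, so the local fraction is t = (40 − 0)/(44 − 0) = 40/44 ≈ 0.9091.
R = 140 + 0.9091 × (153 − 140) = 151.818 → 152
G = 62 + 0.9091 × (174 − 62) = 163.819 → 164
B = 177 + 0.9091 × (225 − 177) = 220.637 → 221

(152, 164, 221)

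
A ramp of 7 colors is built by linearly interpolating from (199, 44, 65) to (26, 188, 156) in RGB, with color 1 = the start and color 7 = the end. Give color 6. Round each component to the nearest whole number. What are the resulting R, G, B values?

With 7 swatches and endpoints inclusive, swatch 6 sits at t = (6 − 1)/(7 − 1) = 5/6 ≈ 0.8333.
R = 199 + 0.8333 × (26 − 199) = 54.839 → 55
G = 44 + 0.8333 × (188 − 44) = 163.995 → 164
B = 65 + 0.8333 × (156 − 65) = 140.83 → 141

(55, 164, 141)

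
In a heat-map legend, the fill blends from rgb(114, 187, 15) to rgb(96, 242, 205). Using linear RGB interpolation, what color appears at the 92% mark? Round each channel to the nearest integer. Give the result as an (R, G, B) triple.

92% corresponds to t = 0.92.
R = 114 + 0.92 × (96 − 114) = 114 + 0.92 × -18 = 97.44 → 97
G = 187 + 0.92 × (242 − 187) = 187 + 0.92 × 55 = 237.6 → 238
B = 15 + 0.92 × (205 − 15) = 15 + 0.92 × 190 = 189.8 → 190

(97, 238, 190)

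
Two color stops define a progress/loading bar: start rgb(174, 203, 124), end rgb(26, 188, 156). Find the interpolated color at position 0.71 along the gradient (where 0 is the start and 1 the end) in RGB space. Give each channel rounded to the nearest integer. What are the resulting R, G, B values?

(69, 192, 147)

R = 174 + 0.71 × (26 − 174) = 174 + 0.71 × -148 = 68.92 → 69
G = 203 + 0.71 × (188 − 203) = 203 + 0.71 × -15 = 192.35 → 192
B = 124 + 0.71 × (156 − 124) = 124 + 0.71 × 32 = 146.72 → 147
So the blended color is (69, 192, 147), about #45c093.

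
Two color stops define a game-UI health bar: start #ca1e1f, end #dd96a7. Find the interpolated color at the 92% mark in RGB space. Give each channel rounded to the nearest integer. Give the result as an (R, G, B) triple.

(219, 140, 156)

#ca1e1f → (202, 30, 31); #dd96a7 → (221, 150, 167).
92% corresponds to t = 0.92.
R = 202 + 0.92 × (221 − 202) = 202 + 0.92 × 19 = 219.48 → 219
G = 30 + 0.92 × (150 − 30) = 30 + 0.92 × 120 = 140.4 → 140
B = 31 + 0.92 × (167 − 31) = 31 + 0.92 × 136 = 156.12 → 156
So the blended color is (219, 140, 156), about #db8c9c.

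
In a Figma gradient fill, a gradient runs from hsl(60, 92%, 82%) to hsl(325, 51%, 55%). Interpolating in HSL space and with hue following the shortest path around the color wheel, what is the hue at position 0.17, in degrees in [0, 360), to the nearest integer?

Hue: 325 − 60 = 265°, but |265| > 180 so the shorter arc goes the other way: Δh = 265 − 360 = -95°.
H = 60 + 0.17 × (-95) = 43.85 → 44°

44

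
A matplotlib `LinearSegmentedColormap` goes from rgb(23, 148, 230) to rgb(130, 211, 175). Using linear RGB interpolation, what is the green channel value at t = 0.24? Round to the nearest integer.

G = 148 + 0.24 × (211 − 148) = 163.12 → 163

163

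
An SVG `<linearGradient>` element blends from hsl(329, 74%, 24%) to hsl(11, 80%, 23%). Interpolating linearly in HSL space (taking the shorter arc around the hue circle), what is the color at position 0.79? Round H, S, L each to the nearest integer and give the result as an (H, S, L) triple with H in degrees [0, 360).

(2, 79, 23)

Hue: 11 − 329 = -318°, but |-318| > 180 so the shorter arc goes the other way: Δh = -318 + 360 = 42°.
H = 329 + 0.79 × (42) = 362.18 → 362 → 362 mod 360 = 2°
S = 74 + 0.79 × (80 − 74) = 78.74 → 79%
L = 24 + 0.79 × (23 − 24) = 23.21 → 23%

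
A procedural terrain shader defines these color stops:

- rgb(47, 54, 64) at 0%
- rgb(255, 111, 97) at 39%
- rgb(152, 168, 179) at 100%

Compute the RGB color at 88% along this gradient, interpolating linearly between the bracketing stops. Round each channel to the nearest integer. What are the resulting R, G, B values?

(172, 157, 163)

88% lies between the 39% and 100% stops, so the local fraction is t = (88 − 39)/(100 − 39) = 49/61 ≈ 0.8033.
R = 255 + 0.8033 × (152 − 255) = 172.26 → 172
G = 111 + 0.8033 × (168 − 111) = 156.788 → 157
B = 97 + 0.8033 × (179 − 97) = 162.871 → 163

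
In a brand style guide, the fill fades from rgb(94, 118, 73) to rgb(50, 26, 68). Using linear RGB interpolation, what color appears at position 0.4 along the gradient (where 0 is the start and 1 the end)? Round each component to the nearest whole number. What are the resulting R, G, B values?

(76, 81, 71)

R = 94 + 0.4 × (50 − 94) = 94 + 0.4 × -44 = 76.4 → 76
G = 118 + 0.4 × (26 − 118) = 118 + 0.4 × -92 = 81.2 → 81
B = 73 + 0.4 × (68 − 73) = 73 + 0.4 × -5 = 71 → 71
So the blended color is (76, 81, 71), about #4c5147.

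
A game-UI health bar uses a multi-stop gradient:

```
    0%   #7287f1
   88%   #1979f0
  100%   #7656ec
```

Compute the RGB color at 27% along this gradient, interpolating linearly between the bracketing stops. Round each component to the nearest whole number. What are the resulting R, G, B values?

(87, 131, 241)

27% lies between the 0% and 88% stops, so the local fraction is t = (27 − 0)/(88 − 0) = 27/88 ≈ 0.3068.
#7287f1 → (114, 135, 241); #1979f0 → (25, 121, 240).
R = 114 + 0.3068 × (25 − 114) = 86.695 → 87
G = 135 + 0.3068 × (121 − 135) = 130.705 → 131
B = 241 + 0.3068 × (240 − 241) = 240.693 → 241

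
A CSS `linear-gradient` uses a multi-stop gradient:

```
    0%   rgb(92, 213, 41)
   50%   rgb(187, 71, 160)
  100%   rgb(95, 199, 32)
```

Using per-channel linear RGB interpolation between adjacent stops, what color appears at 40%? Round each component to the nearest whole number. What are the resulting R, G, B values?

40% lies between the 0% and 50% stops, so the local fraction is t = (40 − 0)/(50 − 0) = 40/50 ≈ 0.8.
R = 92 + 0.8 × (187 − 92) = 168 → 168
G = 213 + 0.8 × (71 − 213) = 99.4 → 99
B = 41 + 0.8 × (160 − 41) = 136.2 → 136

(168, 99, 136)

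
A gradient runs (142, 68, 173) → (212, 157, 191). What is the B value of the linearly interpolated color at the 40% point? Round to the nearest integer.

180

B = 173 + 0.4 × (191 − 173) = 180.2 → 180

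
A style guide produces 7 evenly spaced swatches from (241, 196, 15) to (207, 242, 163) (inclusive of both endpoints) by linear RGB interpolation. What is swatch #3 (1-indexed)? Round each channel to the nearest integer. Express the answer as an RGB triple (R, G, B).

With 7 swatches and endpoints inclusive, swatch 3 sits at t = (3 − 1)/(7 − 1) = 2/6 ≈ 0.3333.
R = 241 + 0.3333 × (207 − 241) = 229.668 → 230
G = 196 + 0.3333 × (242 − 196) = 211.332 → 211
B = 15 + 0.3333 × (163 − 15) = 64.328 → 64

(230, 211, 64)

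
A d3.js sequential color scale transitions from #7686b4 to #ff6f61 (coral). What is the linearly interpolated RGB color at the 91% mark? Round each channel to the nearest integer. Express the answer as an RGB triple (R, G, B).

#7686b4 → (118, 134, 180); #ff6f61 → (255, 111, 97).
91% corresponds to t = 0.91.
R = 118 + 0.91 × (255 − 118) = 118 + 0.91 × 137 = 242.67 → 243
G = 134 + 0.91 × (111 − 134) = 134 + 0.91 × -23 = 113.07 → 113
B = 180 + 0.91 × (97 − 180) = 180 + 0.91 × -83 = 104.47 → 104

(243, 113, 104)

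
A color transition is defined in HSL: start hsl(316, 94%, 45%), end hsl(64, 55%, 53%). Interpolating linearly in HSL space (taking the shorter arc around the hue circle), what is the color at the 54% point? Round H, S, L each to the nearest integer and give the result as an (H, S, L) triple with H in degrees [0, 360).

Hue: 64 − 316 = -252°, but |-252| > 180 so the shorter arc goes the other way: Δh = -252 + 360 = 108°.
H = 316 + 0.54 × (108) = 374.32 → 374 → 374 mod 360 = 14°
S = 94 + 0.54 × (55 − 94) = 72.94 → 73%
L = 45 + 0.54 × (53 − 45) = 49.32 → 49%

(14, 73, 49)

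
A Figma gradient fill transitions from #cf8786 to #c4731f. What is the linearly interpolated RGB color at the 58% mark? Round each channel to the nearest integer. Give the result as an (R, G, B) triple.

#cf8786 → (207, 135, 134); #c4731f → (196, 115, 31).
58% corresponds to t = 0.58.
R = 207 + 0.58 × (196 − 207) = 207 + 0.58 × -11 = 200.62 → 201
G = 135 + 0.58 × (115 − 135) = 135 + 0.58 × -20 = 123.4 → 123
B = 134 + 0.58 × (31 − 134) = 134 + 0.58 × -103 = 74.26 → 74

(201, 123, 74)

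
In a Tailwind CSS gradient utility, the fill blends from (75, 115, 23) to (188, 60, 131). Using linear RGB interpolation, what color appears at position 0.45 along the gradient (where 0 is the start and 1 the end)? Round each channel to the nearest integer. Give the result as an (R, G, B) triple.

(126, 90, 72)

R = 75 + 0.45 × (188 − 75) = 75 + 0.45 × 113 = 125.85 → 126
G = 115 + 0.45 × (60 − 115) = 115 + 0.45 × -55 = 90.25 → 90
B = 23 + 0.45 × (131 − 23) = 23 + 0.45 × 108 = 71.6 → 72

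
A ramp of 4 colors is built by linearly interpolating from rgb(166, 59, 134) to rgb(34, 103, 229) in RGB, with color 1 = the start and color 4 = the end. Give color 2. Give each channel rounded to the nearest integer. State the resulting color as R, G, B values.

(122, 74, 166)

With 4 swatches and endpoints inclusive, swatch 2 sits at t = (2 − 1)/(4 − 1) = 1/3 ≈ 0.3333.
R = 166 + 0.3333 × (34 − 166) = 122.004 → 122
G = 59 + 0.3333 × (103 − 59) = 73.665 → 74
B = 134 + 0.3333 × (229 − 134) = 165.663 → 166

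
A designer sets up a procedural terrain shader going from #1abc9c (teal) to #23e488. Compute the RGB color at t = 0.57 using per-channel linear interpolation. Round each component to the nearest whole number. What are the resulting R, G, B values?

#1abc9c → (26, 188, 156); #23e488 → (35, 228, 136).
R = 26 + 0.57 × (35 − 26) = 26 + 0.57 × 9 = 31.13 → 31
G = 188 + 0.57 × (228 − 188) = 188 + 0.57 × 40 = 210.8 → 211
B = 156 + 0.57 × (136 − 156) = 156 + 0.57 × -20 = 144.6 → 145

(31, 211, 145)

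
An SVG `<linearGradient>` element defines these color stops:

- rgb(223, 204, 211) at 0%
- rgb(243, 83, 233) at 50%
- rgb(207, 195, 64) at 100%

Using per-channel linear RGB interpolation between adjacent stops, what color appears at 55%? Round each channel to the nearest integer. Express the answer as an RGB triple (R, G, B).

(239, 94, 216)

55% lies between the 50% and 100% stops, so the local fraction is t = (55 − 50)/(100 − 50) = 5/50 ≈ 0.1.
R = 243 + 0.1 × (207 − 243) = 239.4 → 239
G = 83 + 0.1 × (195 − 83) = 94.2 → 94
B = 233 + 0.1 × (64 − 233) = 216.1 → 216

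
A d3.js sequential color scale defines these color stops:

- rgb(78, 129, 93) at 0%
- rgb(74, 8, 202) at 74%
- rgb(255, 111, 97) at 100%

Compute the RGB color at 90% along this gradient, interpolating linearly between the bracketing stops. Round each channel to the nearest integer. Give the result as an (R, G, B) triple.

(185, 71, 137)

90% lies between the 74% and 100% stops, so the local fraction is t = (90 − 74)/(100 − 74) = 16/26 ≈ 0.6154.
R = 74 + 0.6154 × (255 − 74) = 185.387 → 185
G = 8 + 0.6154 × (111 − 8) = 71.386 → 71
B = 202 + 0.6154 × (97 − 202) = 137.383 → 137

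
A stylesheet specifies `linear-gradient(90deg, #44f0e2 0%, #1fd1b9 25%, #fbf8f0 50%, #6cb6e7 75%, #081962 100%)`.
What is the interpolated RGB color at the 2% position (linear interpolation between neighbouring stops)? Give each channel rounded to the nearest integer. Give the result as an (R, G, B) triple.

(65, 238, 223)

2% lies between the 0% and 25% stops, so the local fraction is t = (2 − 0)/(25 − 0) = 2/25 ≈ 0.08.
#44f0e2 → (68, 240, 226); #1fd1b9 → (31, 209, 185).
R = 68 + 0.08 × (31 − 68) = 65.04 → 65
G = 240 + 0.08 × (209 − 240) = 237.52 → 238
B = 226 + 0.08 × (185 − 226) = 222.72 → 223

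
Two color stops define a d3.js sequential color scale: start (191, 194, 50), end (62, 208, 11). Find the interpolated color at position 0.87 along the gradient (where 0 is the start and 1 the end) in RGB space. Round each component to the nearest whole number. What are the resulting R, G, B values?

(79, 206, 16)

R = 191 + 0.87 × (62 − 191) = 191 + 0.87 × -129 = 78.77 → 79
G = 194 + 0.87 × (208 − 194) = 194 + 0.87 × 14 = 206.18 → 206
B = 50 + 0.87 × (11 − 50) = 50 + 0.87 × -39 = 16.07 → 16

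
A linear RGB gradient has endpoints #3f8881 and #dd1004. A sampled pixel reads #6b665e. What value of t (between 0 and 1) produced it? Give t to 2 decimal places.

Invert the lerp on the R channel (largest span, 158): t = (107 − 63) / (221 − 63) = 44/158 = 0.27848.
Check on G: (102 − 136)/(16 − 136) = 0.2833 ✓

0.28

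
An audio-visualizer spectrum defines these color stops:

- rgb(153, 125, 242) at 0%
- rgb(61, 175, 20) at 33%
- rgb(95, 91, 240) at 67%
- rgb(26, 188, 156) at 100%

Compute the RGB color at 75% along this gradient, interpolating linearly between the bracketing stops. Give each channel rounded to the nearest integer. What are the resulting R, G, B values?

75% lies between the 67% and 100% stops, so the local fraction is t = (75 − 67)/(100 − 67) = 8/33 ≈ 0.2424.
R = 95 + 0.2424 × (26 − 95) = 78.274 → 78
G = 91 + 0.2424 × (188 − 91) = 114.513 → 115
B = 240 + 0.2424 × (156 − 240) = 219.638 → 220

(78, 115, 220)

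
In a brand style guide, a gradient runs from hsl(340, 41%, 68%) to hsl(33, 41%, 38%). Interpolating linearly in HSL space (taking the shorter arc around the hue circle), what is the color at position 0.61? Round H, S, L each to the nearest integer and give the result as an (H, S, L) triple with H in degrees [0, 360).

(12, 41, 50)

Hue: 33 − 340 = -307°, but |-307| > 180 so the shorter arc goes the other way: Δh = -307 + 360 = 53°.
H = 340 + 0.61 × (53) = 372.33 → 372 → 372 mod 360 = 12°
S = 41 + 0.61 × (41 − 41) = 41 → 41%
L = 68 + 0.61 × (38 − 68) = 49.7 → 50%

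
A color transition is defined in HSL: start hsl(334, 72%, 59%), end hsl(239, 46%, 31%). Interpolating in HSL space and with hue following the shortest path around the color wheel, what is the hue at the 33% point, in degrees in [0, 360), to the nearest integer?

303

Hue arc: Δh = 239 − 334 = -95° (|Δh| ≤ 180, already the shorter path).
H = 334 + 0.33 × (-95) = 302.65 → 303°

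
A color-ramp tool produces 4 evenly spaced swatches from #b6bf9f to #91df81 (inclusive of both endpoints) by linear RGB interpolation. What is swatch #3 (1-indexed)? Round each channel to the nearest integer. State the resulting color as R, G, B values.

With 4 swatches and endpoints inclusive, swatch 3 sits at t = (3 − 1)/(4 − 1) = 2/3 ≈ 0.6667.
#b6bf9f → (182, 191, 159); #91df81 → (145, 223, 129).
R = 182 + 0.6667 × (145 − 182) = 157.332 → 157
G = 191 + 0.6667 × (223 − 191) = 212.334 → 212
B = 159 + 0.6667 × (129 − 159) = 138.999 → 139

(157, 212, 139)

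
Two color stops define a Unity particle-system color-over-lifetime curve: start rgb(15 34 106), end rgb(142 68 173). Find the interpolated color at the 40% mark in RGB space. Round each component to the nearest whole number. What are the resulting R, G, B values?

40% corresponds to t = 0.4.
R = 15 + 0.4 × (142 − 15) = 15 + 0.4 × 127 = 65.8 → 66
G = 34 + 0.4 × (68 − 34) = 34 + 0.4 × 34 = 47.6 → 48
B = 106 + 0.4 × (173 − 106) = 106 + 0.4 × 67 = 132.8 → 133

(66, 48, 133)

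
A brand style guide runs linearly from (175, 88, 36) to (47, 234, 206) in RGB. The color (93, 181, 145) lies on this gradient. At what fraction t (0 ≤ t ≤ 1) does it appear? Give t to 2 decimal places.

Invert the lerp on the B channel (largest span, 170): t = (145 − 36) / (206 − 36) = 109/170 = 0.64118.
Check on R: (93 − 175)/(47 − 175) = 0.6406 ✓

0.64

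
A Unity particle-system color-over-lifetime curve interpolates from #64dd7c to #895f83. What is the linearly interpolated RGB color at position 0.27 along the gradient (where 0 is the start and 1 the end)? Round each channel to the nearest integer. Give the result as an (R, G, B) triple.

#64dd7c → (100, 221, 124); #895f83 → (137, 95, 131).
R = 100 + 0.27 × (137 − 100) = 100 + 0.27 × 37 = 109.99 → 110
G = 221 + 0.27 × (95 − 221) = 221 + 0.27 × -126 = 186.98 → 187
B = 124 + 0.27 × (131 − 124) = 124 + 0.27 × 7 = 125.89 → 126

(110, 187, 126)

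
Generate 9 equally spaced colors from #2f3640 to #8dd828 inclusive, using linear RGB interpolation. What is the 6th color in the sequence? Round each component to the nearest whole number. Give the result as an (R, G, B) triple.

With 9 swatches and endpoints inclusive, swatch 6 sits at t = (6 − 1)/(9 − 1) = 5/8 ≈ 0.625.
#2f3640 → (47, 54, 64); #8dd828 → (141, 216, 40).
R = 47 + 0.625 × (141 − 47) = 105.75 → 106
G = 54 + 0.625 × (216 − 54) = 155.25 → 155
B = 64 + 0.625 × (40 − 64) = 49 → 49

(106, 155, 49)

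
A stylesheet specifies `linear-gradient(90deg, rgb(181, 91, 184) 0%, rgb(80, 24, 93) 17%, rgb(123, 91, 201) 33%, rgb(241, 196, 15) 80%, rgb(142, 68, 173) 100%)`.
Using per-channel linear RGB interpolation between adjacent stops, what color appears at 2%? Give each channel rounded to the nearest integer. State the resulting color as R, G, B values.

2% lies between the 0% and 17% stops, so the local fraction is t = (2 − 0)/(17 − 0) = 2/17 ≈ 0.1176.
R = 181 + 0.1176 × (80 − 181) = 169.122 → 169
G = 91 + 0.1176 × (24 − 91) = 83.121 → 83
B = 184 + 0.1176 × (93 − 184) = 173.298 → 173

(169, 83, 173)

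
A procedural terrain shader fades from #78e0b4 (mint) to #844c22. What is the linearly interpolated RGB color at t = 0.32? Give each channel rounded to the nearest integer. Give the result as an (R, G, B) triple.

#78e0b4 → (120, 224, 180); #844c22 → (132, 76, 34).
R = 120 + 0.32 × (132 − 120) = 120 + 0.32 × 12 = 123.84 → 124
G = 224 + 0.32 × (76 − 224) = 224 + 0.32 × -148 = 176.64 → 177
B = 180 + 0.32 × (34 − 180) = 180 + 0.32 × -146 = 133.28 → 133

(124, 177, 133)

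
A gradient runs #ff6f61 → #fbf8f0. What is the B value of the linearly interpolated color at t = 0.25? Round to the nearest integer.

133

B₁ = 97 (from #ff6f61), B₂ = 240 (from #fbf8f0).
B = 97 + 0.25 × (240 − 97) = 132.75 → 133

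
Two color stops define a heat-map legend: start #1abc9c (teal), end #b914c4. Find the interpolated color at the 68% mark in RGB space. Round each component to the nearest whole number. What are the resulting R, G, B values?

(134, 74, 183)

#1abc9c → (26, 188, 156); #b914c4 → (185, 20, 196).
68% corresponds to t = 0.68.
R = 26 + 0.68 × (185 − 26) = 26 + 0.68 × 159 = 134.12 → 134
G = 188 + 0.68 × (20 − 188) = 188 + 0.68 × -168 = 73.76 → 74
B = 156 + 0.68 × (196 − 156) = 156 + 0.68 × 40 = 183.2 → 183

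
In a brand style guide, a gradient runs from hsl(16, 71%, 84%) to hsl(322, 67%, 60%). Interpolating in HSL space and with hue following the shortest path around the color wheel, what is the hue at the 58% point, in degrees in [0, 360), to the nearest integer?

345

Hue: 322 − 16 = 306°, but |306| > 180 so the shorter arc goes the other way: Δh = 306 − 360 = -54°.
H = 16 + 0.58 × (-54) = -15.32 → -15 → -15 mod 360 = 345°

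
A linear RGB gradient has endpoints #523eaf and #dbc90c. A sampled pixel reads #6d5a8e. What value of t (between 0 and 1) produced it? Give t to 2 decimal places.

Invert the lerp on the B channel (largest span, 163): t = (142 − 175) / (12 − 175) = -33/-163 = 0.20245.
Check on R: (109 − 82)/(219 − 82) = 0.1971 ✓

0.20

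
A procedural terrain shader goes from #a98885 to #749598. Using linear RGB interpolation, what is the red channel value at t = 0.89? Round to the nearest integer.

122

R₁ = 169 (from #a98885), R₂ = 116 (from #749598).
R = 169 + 0.89 × (116 − 169) = 121.83 → 122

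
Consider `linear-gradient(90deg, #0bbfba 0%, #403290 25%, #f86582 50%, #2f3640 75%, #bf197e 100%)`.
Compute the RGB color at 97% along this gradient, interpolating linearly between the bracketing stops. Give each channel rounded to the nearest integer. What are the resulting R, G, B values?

97% lies between the 75% and 100% stops, so the local fraction is t = (97 − 75)/(100 − 75) = 22/25 ≈ 0.88.
#2f3640 → (47, 54, 64); #bf197e → (191, 25, 126).
R = 47 + 0.88 × (191 − 47) = 173.72 → 174
G = 54 + 0.88 × (25 − 54) = 28.48 → 28
B = 64 + 0.88 × (126 − 64) = 118.56 → 119

(174, 28, 119)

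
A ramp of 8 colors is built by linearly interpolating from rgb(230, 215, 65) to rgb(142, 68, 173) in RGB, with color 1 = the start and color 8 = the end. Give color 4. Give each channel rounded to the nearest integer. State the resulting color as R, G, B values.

(192, 152, 111)

With 8 swatches and endpoints inclusive, swatch 4 sits at t = (4 − 1)/(8 − 1) = 3/7 ≈ 0.4286.
R = 230 + 0.4286 × (142 − 230) = 192.283 → 192
G = 215 + 0.4286 × (68 − 215) = 151.996 → 152
B = 65 + 0.4286 × (173 − 65) = 111.289 → 111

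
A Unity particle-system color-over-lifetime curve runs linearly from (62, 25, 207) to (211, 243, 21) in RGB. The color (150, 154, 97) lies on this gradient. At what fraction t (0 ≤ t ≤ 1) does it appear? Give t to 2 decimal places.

0.59

Invert the lerp on the G channel (largest span, 218): t = (154 − 25) / (243 − 25) = 129/218 = 0.59174.
Check on R: (150 − 62)/(211 − 62) = 0.5906 ✓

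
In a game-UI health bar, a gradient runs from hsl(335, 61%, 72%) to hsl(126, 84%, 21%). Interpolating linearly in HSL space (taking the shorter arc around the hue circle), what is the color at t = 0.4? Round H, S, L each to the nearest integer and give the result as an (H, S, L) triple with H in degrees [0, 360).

(35, 70, 52)

Hue: 126 − 335 = -209°, but |-209| > 180 so the shorter arc goes the other way: Δh = -209 + 360 = 151°.
H = 335 + 0.4 × (151) = 395.4 → 395 → 395 mod 360 = 35°
S = 61 + 0.4 × (84 − 61) = 70.2 → 70%
L = 72 + 0.4 × (21 − 72) = 51.6 → 52%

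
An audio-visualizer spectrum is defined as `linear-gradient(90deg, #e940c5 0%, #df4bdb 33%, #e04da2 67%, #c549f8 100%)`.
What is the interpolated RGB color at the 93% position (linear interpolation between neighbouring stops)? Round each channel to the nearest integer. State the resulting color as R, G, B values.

(203, 74, 230)

93% lies between the 67% and 100% stops, so the local fraction is t = (93 − 67)/(100 − 67) = 26/33 ≈ 0.7879.
#e04da2 → (224, 77, 162); #c549f8 → (197, 73, 248).
R = 224 + 0.7879 × (197 − 224) = 202.727 → 203
G = 77 + 0.7879 × (73 − 77) = 73.848 → 74
B = 162 + 0.7879 × (248 − 162) = 229.759 → 230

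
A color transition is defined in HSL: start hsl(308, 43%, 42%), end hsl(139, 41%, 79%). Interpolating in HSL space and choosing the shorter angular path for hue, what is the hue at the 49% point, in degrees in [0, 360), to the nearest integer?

225

Hue arc: Δh = 139 − 308 = -169° (|Δh| ≤ 180, already the shorter path).
H = 308 + 0.49 × (-169) = 225.19 → 225°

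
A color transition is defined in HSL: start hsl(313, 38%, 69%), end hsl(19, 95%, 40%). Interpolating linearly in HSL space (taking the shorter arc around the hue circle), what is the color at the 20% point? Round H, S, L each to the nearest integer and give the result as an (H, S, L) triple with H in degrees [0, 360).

Hue: 19 − 313 = -294°, but |-294| > 180 so the shorter arc goes the other way: Δh = -294 + 360 = 66°.
H = 313 + 0.2 × (66) = 326.2 → 326°
S = 38 + 0.2 × (95 − 38) = 49.4 → 49%
L = 69 + 0.2 × (40 − 69) = 63.2 → 63%

(326, 49, 63)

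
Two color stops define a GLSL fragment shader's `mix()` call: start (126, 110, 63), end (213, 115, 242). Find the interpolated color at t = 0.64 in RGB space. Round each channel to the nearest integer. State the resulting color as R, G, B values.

R = 126 + 0.64 × (213 − 126) = 126 + 0.64 × 87 = 181.68 → 182
G = 110 + 0.64 × (115 − 110) = 110 + 0.64 × 5 = 113.2 → 113
B = 63 + 0.64 × (242 − 63) = 63 + 0.64 × 179 = 177.56 → 178

(182, 113, 178)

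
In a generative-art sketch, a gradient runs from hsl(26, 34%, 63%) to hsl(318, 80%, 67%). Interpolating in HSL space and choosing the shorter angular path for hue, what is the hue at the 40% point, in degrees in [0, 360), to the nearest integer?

Hue: 318 − 26 = 292°, but |292| > 180 so the shorter arc goes the other way: Δh = 292 − 360 = -68°.
H = 26 + 0.4 × (-68) = -1.2 → -1 → -1 mod 360 = 359°

359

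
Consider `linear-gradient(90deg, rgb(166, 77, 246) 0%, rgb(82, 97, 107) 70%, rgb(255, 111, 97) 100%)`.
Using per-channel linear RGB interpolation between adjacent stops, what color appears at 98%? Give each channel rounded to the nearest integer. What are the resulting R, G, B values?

(243, 110, 98)

98% lies between the 70% and 100% stops, so the local fraction is t = (98 − 70)/(100 − 70) = 28/30 ≈ 0.9333.
R = 82 + 0.9333 × (255 − 82) = 243.461 → 243
G = 97 + 0.9333 × (111 − 97) = 110.066 → 110
B = 107 + 0.9333 × (97 − 107) = 97.667 → 98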